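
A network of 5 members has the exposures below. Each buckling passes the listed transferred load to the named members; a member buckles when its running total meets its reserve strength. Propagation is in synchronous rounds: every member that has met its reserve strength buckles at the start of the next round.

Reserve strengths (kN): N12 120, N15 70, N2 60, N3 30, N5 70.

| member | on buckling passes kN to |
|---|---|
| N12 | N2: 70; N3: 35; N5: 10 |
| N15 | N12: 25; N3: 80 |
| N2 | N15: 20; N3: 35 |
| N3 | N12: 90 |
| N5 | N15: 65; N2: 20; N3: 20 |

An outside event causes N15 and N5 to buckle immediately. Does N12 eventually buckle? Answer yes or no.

no

Round 1 — N15, N5 buckle (initial).
  N12: +25 → 25 < 120
  N2: +20 → 20 < 60
  N3: +80+20 → 100 ≥ 30
Round 2 — N3 buckles.
  N12: +90 → 115 < 120
No further bucklings.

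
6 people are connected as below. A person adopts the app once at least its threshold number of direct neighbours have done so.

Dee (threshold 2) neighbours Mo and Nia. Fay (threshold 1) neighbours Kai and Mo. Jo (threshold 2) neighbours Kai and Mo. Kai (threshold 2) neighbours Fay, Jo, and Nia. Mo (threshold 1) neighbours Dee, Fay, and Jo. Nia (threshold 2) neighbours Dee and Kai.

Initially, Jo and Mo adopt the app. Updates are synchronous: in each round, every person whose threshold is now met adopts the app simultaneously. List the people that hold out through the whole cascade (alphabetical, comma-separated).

Round 1 — Jo, Mo adopt the app (initial).
Round 2 — checking thresholds:
  Dee: 1 of 2 neighbours < 2, holds.
  Fay: 1 of 2 neighbours ≥ 1, adopts the app.
  Kai: 1 of 3 neighbours < 2, holds.
Round 3 — checking thresholds:
  Dee: 1 of 2 neighbours < 2, holds.
  Kai: 2 of 3 neighbours ≥ 2, adopts the app.
Round 4 — no new adoptions; cascade stops.

Dee, Nia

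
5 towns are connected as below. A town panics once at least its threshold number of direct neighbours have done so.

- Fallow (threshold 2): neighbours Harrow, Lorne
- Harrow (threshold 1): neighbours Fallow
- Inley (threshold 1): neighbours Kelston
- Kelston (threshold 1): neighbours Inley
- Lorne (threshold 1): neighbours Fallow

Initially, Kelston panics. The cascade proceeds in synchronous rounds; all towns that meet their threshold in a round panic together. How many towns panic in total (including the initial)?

2

Round 1 — Kelston panics (initial).
Round 2 — checking thresholds:
  Inley: 1 of 1 neighbours ≥ 1, panics.
Round 3 — no new panics; cascade stops.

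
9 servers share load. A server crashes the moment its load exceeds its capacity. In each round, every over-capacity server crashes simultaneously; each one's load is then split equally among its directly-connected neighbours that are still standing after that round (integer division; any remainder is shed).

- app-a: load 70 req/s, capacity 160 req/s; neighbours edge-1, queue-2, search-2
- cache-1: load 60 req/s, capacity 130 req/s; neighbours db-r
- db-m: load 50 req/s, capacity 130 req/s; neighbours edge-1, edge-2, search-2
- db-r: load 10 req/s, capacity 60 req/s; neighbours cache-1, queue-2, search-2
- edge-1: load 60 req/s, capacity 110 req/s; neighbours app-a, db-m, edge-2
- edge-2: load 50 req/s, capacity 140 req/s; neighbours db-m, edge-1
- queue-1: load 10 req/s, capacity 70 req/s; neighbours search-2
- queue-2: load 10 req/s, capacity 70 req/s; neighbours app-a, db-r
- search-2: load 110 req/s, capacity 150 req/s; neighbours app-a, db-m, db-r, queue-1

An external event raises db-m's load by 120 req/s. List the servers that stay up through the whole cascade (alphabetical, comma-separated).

Round 1 — db-m at 170 > 130. db-m crashes.
  db-m sheds 170 req/s to edge-1, edge-2, search-2: 56 each (2 lost).
    edge-1: 60+56 = 116 > 110
    edge-2: 50+56 = 106 ≤ 140
    search-2: 110+56 = 166 > 150
Round 2 — edge-1, search-2 crash.
  edge-1 sheds 116 req/s to app-a, edge-2: 58 each.
    app-a: 70+58 = 128 ≤ 160
    edge-2: 106+58 = 164 > 140
  search-2 sheds 166 req/s to app-a, db-r, queue-1: 55 each (1 lost).
    app-a: 128+55 = 183 > 160
    db-r: 10+55 = 65 > 60
    queue-1: 10+55 = 65 ≤ 70
Round 3 — app-a, db-r, edge-2 crash.
  app-a sheds 183 req/s to queue-2: 183 each.
    queue-2: 10+183 = 193 > 70
  db-r sheds 65 req/s to cache-1, queue-2: 32 each (1 lost).
    cache-1: 60+32 = 92 ≤ 130
    queue-2: 193+32 = 225 > 70
  edge-2 sheds 164 req/s: no online neighbours, lost.
Round 4 — queue-2 crashes.
  queue-2 sheds 225 req/s: no online neighbours, lost.
No further crashes.

cache-1, queue-1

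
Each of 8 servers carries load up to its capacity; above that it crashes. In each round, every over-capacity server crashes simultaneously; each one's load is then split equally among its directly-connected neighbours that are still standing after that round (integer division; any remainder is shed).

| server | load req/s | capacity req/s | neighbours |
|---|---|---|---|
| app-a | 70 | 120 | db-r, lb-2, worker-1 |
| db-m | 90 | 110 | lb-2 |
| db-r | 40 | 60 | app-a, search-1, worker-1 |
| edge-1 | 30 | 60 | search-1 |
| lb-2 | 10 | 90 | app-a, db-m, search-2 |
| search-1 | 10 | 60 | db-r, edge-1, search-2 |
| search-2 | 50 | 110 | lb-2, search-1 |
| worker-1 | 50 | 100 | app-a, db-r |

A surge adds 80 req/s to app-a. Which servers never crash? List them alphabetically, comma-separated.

db-m, edge-1, lb-2, search-1, search-2

Round 1 — app-a at 150 > 120. app-a crashes.
  app-a sheds 150 req/s to db-r, lb-2, worker-1: 50 each.
    db-r: 40+50 = 90 > 60
    lb-2: 10+50 = 60 ≤ 90
    worker-1: 50+50 = 100 ≤ 100
Round 2 — db-r crashes.
  db-r sheds 90 req/s to search-1, worker-1: 45 each.
    search-1: 10+45 = 55 ≤ 60
    worker-1: 100+45 = 145 > 100
Round 3 — worker-1 crashes.
  worker-1 sheds 145 req/s: no online neighbours, lost.
No further crashes.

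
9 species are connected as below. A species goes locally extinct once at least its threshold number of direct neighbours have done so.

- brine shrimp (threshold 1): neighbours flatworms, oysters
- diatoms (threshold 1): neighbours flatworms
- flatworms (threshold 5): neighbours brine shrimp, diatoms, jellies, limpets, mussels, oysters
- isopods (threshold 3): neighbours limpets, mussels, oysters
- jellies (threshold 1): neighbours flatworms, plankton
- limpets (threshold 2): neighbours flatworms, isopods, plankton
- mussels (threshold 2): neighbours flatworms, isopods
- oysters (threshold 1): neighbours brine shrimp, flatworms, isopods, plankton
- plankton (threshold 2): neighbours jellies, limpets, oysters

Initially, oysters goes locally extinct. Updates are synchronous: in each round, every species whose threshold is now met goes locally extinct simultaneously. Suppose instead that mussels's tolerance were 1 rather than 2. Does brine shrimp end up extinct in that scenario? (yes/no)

yes

With mussels's tolerance at 1:
Round 1 — oysters goes locally extinct (initial).
Round 2 — checking thresholds:
  brine shrimp: 1 of 2 neighbours ≥ 1, goes locally extinct.
  flatworms: 1 of 6 neighbours < 5, holds.
  isopods: 1 of 3 neighbours < 3, holds.
  plankton: 1 of 3 neighbours < 2, holds.
Round 3 — no new extinctions; cascade stops.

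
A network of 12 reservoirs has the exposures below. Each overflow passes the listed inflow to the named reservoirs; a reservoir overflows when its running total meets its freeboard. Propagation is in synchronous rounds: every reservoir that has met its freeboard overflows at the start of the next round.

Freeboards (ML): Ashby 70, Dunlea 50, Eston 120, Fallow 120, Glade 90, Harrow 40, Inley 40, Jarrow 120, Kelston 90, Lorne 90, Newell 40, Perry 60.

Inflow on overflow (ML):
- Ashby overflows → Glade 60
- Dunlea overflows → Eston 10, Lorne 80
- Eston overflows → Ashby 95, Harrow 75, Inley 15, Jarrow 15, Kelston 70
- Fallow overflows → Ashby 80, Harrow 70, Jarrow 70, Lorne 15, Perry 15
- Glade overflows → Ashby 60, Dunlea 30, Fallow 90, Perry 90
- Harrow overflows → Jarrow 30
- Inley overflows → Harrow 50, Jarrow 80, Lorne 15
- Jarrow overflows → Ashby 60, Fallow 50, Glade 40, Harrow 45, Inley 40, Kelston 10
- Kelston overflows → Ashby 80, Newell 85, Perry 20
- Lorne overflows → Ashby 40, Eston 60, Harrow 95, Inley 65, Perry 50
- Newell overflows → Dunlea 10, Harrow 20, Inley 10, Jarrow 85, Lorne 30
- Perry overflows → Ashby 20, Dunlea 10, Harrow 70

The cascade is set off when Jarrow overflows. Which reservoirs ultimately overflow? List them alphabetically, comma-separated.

Round 1 — Jarrow overflows (initial).
  Ashby: +60 → 60 < 70
  Fallow: +50 → 50 < 120
  Glade: +40 → 40 < 90
  Harrow: +45 → 45 ≥ 40
  Inley: +40 → 40 ≥ 40
  Kelston: +10 → 10 < 90
Round 2 — Harrow, Inley overflow.
  Lorne: +15 → 15 < 90
No further overflows.

Harrow, Inley, Jarrow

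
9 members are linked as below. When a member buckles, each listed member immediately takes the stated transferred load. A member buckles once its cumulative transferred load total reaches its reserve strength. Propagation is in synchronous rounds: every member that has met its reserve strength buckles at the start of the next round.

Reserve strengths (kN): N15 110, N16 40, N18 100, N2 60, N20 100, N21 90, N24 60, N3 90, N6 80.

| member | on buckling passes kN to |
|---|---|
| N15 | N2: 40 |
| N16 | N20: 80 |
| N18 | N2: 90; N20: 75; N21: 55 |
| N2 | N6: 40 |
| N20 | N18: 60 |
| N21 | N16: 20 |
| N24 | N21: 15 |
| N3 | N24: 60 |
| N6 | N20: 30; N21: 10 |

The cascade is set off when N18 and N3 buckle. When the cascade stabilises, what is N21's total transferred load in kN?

70

Round 1 — N18, N3 buckle (initial).
  N2: +90 → 90 ≥ 60
  N20: +75 → 75 < 100
  N21: +55 → 55 < 90
  N24: +60 → 60 ≥ 60
Round 2 — N2, N24 buckle.
  N21: +15 → 70 < 90
  N6: +40 → 40 < 80
No further bucklings.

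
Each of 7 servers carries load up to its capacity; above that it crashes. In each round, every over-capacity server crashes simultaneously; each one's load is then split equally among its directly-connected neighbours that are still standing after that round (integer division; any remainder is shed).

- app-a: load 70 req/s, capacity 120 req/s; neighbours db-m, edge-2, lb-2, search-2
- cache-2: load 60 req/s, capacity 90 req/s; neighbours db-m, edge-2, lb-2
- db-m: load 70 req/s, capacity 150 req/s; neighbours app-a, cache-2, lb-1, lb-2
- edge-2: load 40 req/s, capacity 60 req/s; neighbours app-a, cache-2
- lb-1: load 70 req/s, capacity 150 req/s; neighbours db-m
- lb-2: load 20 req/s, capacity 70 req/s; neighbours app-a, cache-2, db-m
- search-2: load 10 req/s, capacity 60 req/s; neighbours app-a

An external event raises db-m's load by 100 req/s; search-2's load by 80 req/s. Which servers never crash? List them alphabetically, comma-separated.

lb-1

Round 1 — db-m at 170 > 150; search-2 at 90 > 60. db-m, search-2 crash.
  db-m sheds 170 req/s to app-a, cache-2, lb-1, lb-2: 42 each (2 lost).
    app-a: 70+42 = 112 ≤ 120
    cache-2: 60+42 = 102 > 90
    lb-1: 70+42 = 112 ≤ 150
    lb-2: 20+42 = 62 ≤ 70
  search-2 sheds 90 req/s to app-a: 90 each.
    app-a: 112+90 = 202 > 120
Round 2 — app-a, cache-2 crash.
  app-a sheds 202 req/s to edge-2, lb-2: 101 each.
    edge-2: 40+101 = 141 > 60
    lb-2: 62+101 = 163 > 70
  cache-2 sheds 102 req/s to edge-2, lb-2: 51 each.
    edge-2: 141+51 = 192 > 60
    lb-2: 163+51 = 214 > 70
Round 3 — edge-2, lb-2 crash.
  edge-2 sheds 192 req/s: no online neighbours, lost.
  lb-2 sheds 214 req/s: no online neighbours, lost.
No further crashes.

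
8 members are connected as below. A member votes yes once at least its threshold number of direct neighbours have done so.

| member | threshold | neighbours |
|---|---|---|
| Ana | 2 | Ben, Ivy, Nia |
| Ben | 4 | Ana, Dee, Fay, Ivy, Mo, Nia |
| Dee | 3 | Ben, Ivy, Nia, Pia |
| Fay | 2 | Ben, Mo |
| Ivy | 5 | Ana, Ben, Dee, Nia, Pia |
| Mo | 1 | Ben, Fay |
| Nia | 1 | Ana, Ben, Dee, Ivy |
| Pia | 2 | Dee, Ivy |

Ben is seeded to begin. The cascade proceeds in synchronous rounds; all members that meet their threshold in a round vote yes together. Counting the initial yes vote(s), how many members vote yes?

Round 1 — Ben votes yes (initial).
Round 2 — checking thresholds:
  Ana: 1 of 3 neighbours < 2, not yet.
  Dee: 1 of 4 neighbours < 3, not yet.
  Fay: 1 of 2 neighbours < 2, not yet.
  Ivy: 1 of 5 neighbours < 5, not yet.
  Mo: 1 of 2 neighbours ≥ 1, votes yes.
  Nia: 1 of 4 neighbours ≥ 1, votes yes.
Round 3 — checking thresholds:
  Ana: 2 of 3 neighbours ≥ 2, votes yes.
  Dee: 2 of 4 neighbours < 3, not yet.
  Fay: 2 of 2 neighbours ≥ 2, votes yes.
  Ivy: 2 of 5 neighbours < 5, not yet.
Round 4 — no new yes votes; cascade stops.

5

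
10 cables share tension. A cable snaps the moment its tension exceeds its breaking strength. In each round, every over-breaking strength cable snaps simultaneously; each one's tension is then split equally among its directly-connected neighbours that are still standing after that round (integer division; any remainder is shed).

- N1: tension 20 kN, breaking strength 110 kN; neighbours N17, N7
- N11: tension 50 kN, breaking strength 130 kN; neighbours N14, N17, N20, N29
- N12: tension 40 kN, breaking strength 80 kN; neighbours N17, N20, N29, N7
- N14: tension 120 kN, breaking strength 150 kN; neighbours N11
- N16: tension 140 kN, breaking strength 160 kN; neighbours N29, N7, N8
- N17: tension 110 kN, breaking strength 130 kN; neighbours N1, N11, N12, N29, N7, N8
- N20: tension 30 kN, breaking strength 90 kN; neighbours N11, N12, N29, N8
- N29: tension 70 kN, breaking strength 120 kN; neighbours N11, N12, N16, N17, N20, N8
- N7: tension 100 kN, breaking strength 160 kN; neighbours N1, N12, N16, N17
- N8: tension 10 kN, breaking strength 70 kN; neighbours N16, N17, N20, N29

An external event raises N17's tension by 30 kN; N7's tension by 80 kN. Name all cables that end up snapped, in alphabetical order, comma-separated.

N11, N12, N14, N16, N17, N20, N29, N7, N8

Round 1 — N17 at 140 > 130; N7 at 180 > 160. N17, N7 snap.
  N17 sheds 140 kN to N1, N11, N12, N29, N8: 28 each.
    N1: 20+28 = 48 ≤ 110
    N11: 50+28 = 78 ≤ 130
    N12: 40+28 = 68 ≤ 80
    N29: 70+28 = 98 ≤ 120
    N8: 10+28 = 38 ≤ 70
  N7 sheds 180 kN to N1, N12, N16: 60 each.
    N1: 48+60 = 108 ≤ 110
    N12: 68+60 = 128 > 80
    N16: 140+60 = 200 > 160
Round 2 — N12, N16 snap.
  N12 sheds 128 kN to N20, N29: 64 each.
    N20: 30+64 = 94 > 90
    N29: 98+64 = 162 > 120
  N16 sheds 200 kN to N29, N8: 100 each.
    N29: 162+100 = 262 > 120
    N8: 38+100 = 138 > 70
Round 3 — N20, N29, N8 snap.
  N20 sheds 94 kN to N11: 94 each.
    N11: 78+94 = 172 > 130
  N29 sheds 262 kN to N11: 262 each.
    N11: 172+262 = 434 > 130
  N8 sheds 138 kN: no online neighbours, lost.
Round 4 — N11 snaps.
  N11 sheds 434 kN to N14: 434 each.
    N14: 120+434 = 554 > 150
Round 5 — N14 snaps.
  N14 sheds 554 kN: no online neighbours, lost.
No further breaks.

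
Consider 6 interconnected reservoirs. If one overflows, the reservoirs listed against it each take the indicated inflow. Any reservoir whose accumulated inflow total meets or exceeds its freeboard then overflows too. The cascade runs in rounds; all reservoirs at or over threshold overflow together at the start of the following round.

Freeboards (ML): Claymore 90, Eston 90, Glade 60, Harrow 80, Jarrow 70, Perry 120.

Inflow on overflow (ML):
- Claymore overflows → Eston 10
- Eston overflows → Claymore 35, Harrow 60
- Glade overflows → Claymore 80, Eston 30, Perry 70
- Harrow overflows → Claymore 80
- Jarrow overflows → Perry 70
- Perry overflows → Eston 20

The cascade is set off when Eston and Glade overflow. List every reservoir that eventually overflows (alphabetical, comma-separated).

Claymore, Eston, Glade

Round 1 — Eston, Glade overflow (initial).
  Claymore: +35+80 → 115 ≥ 90
  Harrow: +60 → 60 < 80
  Perry: +70 → 70 < 120
Round 2 — Claymore overflows.
No further overflows.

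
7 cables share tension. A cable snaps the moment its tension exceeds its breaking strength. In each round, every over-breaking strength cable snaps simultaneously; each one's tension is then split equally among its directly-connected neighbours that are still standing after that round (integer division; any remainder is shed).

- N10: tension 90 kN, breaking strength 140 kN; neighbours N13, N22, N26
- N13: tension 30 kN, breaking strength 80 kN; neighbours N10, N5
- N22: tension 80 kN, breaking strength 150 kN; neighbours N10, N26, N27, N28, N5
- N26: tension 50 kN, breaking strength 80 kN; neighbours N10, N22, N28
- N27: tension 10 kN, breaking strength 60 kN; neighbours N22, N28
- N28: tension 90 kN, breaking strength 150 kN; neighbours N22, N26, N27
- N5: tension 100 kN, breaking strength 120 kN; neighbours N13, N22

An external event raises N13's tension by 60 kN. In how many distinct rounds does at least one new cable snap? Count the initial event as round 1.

Round 1 — N13 at 90 > 80. N13 snaps.
  N13 sheds 90 kN to N10, N5: 45 each.
    N10: 90+45 = 135 ≤ 140
    N5: 100+45 = 145 > 120
Round 2 — N5 snaps.
  N5 sheds 145 kN to N22: 145 each.
    N22: 80+145 = 225 > 150
Round 3 — N22 snaps.
  N22 sheds 225 kN to N10, N26, N27, N28: 56 each (1 lost).
    N10: 135+56 = 191 > 140
    N26: 50+56 = 106 > 80
    N27: 10+56 = 66 > 60
    N28: 90+56 = 146 ≤ 150
Round 4 — N10, N26, N27 snap.
  N10 sheds 191 kN: no online neighbours, lost.
  N26 sheds 106 kN to N28: 106 each.
    N28: 146+106 = 252 > 150
  N27 sheds 66 kN to N28: 66 each.
    N28: 252+66 = 318 > 150
Round 5 — N28 snaps.
  N28 sheds 318 kN: no online neighbours, lost.
No further breaks.

5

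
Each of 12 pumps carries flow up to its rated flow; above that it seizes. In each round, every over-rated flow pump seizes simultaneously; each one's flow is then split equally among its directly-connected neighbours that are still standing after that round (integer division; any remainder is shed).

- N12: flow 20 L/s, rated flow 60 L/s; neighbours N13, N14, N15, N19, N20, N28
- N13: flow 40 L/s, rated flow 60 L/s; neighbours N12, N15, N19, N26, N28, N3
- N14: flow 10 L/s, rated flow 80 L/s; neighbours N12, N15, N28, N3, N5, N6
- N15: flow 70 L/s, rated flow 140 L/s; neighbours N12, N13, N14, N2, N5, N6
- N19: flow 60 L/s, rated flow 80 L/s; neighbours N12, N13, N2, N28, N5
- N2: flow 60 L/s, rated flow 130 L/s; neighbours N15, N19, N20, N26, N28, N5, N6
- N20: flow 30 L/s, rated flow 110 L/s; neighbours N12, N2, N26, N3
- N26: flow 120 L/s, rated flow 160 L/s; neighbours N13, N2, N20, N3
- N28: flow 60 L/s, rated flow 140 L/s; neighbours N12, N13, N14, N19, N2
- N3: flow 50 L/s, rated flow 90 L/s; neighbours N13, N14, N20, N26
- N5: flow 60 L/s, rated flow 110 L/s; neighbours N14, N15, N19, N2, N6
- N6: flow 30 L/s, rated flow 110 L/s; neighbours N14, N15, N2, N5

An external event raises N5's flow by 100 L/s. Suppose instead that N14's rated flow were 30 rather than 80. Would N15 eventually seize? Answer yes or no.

yes

With N14's rated flow at 30:
Round 1 — N5 at 160 > 110. N5 seizes.
  N5 sheds 160 L/s to N14, N15, N19, N2, N6: 32 each.
    N14: 10+32 = 42 > 30
    N15: 70+32 = 102 ≤ 140
    N19: 60+32 = 92 > 80
    N2: 60+32 = 92 ≤ 130
    N6: 30+32 = 62 ≤ 110
Round 2 — N14, N19 seize.
  N14 sheds 42 L/s to N12, N15, N28, N3, N6: 8 each (2 lost).
    N12: 20+8 = 28 ≤ 60
    N15: 102+8 = 110 ≤ 140
    N28: 60+8 = 68 ≤ 140
    N3: 50+8 = 58 ≤ 90
    N6: 62+8 = 70 ≤ 110
  N19 sheds 92 L/s to N12, N13, N2, N28: 23 each.
    N12: 28+23 = 51 ≤ 60
    N13: 40+23 = 63 > 60
    N2: 92+23 = 115 ≤ 130
    N28: 68+23 = 91 ≤ 140
Round 3 — N13 seizes.
  N13 sheds 63 L/s to N12, N15, N26, N28, N3: 12 each (3 lost).
    N12: 51+12 = 63 > 60
    N15: 110+12 = 122 ≤ 140
    N26: 120+12 = 132 ≤ 160
    N28: 91+12 = 103 ≤ 140
    N3: 58+12 = 70 ≤ 90
Round 4 — N12 seizes.
  N12 sheds 63 L/s to N15, N20, N28: 21 each.
    N15: 122+21 = 143 > 140
    N20: 30+21 = 51 ≤ 110
    N28: 103+21 = 124 ≤ 140
Round 5 — N15 seizes.
  N15 sheds 143 L/s to N2, N6: 71 each (1 lost).
    N2: 115+71 = 186 > 130
    N6: 70+71 = 141 > 110
Round 6 — N2, N6 seize.
  N2 sheds 186 L/s to N20, N26, N28: 62 each.
    N20: 51+62 = 113 > 110
    N26: 132+62 = 194 > 160
    N28: 124+62 = 186 > 140
  N6 sheds 141 L/s: no online neighbours, lost.
Round 7 — N20, N26, N28 seize.
  N20 sheds 113 L/s to N3: 113 each.
    N3: 70+113 = 183 > 90
  N26 sheds 194 L/s to N3: 194 each.
    N3: 183+194 = 377 > 90
  N28 sheds 186 L/s: no online neighbours, lost.
Round 8 — N3 seizes.
  N3 sheds 377 L/s: no online neighbours, lost.
No further seizures.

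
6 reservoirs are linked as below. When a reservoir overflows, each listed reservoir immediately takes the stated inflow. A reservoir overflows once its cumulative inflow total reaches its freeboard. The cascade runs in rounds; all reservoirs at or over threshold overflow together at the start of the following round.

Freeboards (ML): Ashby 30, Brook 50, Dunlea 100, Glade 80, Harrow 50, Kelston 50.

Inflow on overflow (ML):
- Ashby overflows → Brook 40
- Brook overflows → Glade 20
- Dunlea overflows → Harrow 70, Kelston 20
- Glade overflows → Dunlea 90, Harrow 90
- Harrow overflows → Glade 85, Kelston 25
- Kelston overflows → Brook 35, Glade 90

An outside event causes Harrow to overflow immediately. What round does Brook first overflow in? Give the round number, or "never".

never

Round 1 — Harrow overflows (initial).
  Glade: +85 → 85 ≥ 80
  Kelston: +25 → 25 < 50
Round 2 — Glade overflows.
  Dunlea: +90 → 90 < 100
No further overflows.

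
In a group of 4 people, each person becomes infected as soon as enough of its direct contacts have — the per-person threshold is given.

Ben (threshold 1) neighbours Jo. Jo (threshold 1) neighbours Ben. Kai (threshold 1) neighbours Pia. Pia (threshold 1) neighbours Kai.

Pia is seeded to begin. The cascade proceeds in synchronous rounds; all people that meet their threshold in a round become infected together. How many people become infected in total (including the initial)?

2

Round 1 — Pia becomes infected (initial).
Round 2 — checking thresholds:
  Kai: 1 of 1 neighbours ≥ 1, becomes infected.
Round 3 — no new infections; cascade stops.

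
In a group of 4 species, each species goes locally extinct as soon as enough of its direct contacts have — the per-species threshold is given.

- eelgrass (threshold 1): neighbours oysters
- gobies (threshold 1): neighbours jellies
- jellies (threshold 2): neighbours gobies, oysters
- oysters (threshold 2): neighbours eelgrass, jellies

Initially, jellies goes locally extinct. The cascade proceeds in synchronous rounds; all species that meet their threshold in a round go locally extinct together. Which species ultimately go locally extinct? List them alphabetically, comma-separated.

Round 1 — jellies goes locally extinct (initial).
Round 2 — checking thresholds:
  gobies: 1 of 1 neighbours ≥ 1, goes locally extinct.
  oysters: 1 of 2 neighbours < 2, holds.
Round 3 — no new extinctions; cascade stops.

gobies, jellies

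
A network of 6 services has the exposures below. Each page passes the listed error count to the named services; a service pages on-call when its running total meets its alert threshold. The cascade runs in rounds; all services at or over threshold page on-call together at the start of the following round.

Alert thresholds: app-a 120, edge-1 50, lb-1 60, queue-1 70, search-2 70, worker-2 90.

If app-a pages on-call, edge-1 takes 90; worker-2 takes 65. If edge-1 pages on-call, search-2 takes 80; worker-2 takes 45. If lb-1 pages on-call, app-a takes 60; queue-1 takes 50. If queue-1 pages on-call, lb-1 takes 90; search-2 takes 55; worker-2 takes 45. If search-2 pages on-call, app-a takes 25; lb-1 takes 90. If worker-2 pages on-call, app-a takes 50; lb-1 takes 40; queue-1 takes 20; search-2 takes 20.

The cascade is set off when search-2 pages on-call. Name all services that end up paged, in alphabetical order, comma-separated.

lb-1, search-2

Round 1 — search-2 pages on-call (initial).
  app-a: +25 → 25 < 120
  lb-1: +90 → 90 ≥ 60
Round 2 — lb-1 pages on-call.
  app-a: +60 → 85 < 120
  queue-1: +50 → 50 < 70
No further pages.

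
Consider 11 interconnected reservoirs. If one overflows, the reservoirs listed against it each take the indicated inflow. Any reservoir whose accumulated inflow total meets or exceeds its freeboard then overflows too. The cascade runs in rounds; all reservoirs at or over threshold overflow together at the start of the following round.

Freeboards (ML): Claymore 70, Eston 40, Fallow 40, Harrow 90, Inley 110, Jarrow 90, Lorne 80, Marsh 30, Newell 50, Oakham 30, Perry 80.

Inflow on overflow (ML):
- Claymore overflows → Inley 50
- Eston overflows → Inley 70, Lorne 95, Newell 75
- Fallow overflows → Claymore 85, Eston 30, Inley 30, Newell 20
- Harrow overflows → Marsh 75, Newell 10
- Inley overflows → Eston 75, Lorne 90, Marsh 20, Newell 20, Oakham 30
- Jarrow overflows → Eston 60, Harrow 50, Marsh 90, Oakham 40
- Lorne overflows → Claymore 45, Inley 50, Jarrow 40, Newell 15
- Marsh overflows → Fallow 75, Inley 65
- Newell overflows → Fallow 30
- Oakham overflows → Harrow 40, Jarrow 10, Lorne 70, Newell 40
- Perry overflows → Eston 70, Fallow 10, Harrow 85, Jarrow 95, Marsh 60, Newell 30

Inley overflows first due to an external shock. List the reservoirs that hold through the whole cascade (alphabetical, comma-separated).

Claymore, Fallow, Harrow, Jarrow, Marsh, Perry

Round 1 — Inley overflows (initial).
  Eston: +75 → 75 ≥ 40
  Lorne: +90 → 90 ≥ 80
  Marsh: +20 → 20 < 30
  Newell: +20 → 20 < 50
  Oakham: +30 → 30 ≥ 30
Round 2 — Eston, Lorne, Oakham overflow.
  Claymore: +45 → 45 < 70
  Harrow: +40 → 40 < 90
  Jarrow: +40+10 → 50 < 90
  Newell: +75+15+40 → 150 ≥ 50
Round 3 — Newell overflows.
  Fallow: +30 → 30 < 40
No further overflows.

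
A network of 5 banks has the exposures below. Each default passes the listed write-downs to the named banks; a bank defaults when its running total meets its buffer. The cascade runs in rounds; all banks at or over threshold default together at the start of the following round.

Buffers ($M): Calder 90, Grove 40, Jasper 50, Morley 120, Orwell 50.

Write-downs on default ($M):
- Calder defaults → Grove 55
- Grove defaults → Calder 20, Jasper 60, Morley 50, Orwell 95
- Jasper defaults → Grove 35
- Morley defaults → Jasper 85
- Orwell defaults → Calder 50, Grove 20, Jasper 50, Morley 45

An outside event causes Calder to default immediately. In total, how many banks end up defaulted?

Round 1 — Calder defaults (initial).
  Grove: +55 → 55 ≥ 40
Round 2 — Grove defaults.
  Jasper: +60 → 60 ≥ 50
  Morley: +50 → 50 < 120
  Orwell: +95 → 95 ≥ 50
Round 3 — Jasper, Orwell default.
  Morley: +45 → 95 < 120
No further defaults.

4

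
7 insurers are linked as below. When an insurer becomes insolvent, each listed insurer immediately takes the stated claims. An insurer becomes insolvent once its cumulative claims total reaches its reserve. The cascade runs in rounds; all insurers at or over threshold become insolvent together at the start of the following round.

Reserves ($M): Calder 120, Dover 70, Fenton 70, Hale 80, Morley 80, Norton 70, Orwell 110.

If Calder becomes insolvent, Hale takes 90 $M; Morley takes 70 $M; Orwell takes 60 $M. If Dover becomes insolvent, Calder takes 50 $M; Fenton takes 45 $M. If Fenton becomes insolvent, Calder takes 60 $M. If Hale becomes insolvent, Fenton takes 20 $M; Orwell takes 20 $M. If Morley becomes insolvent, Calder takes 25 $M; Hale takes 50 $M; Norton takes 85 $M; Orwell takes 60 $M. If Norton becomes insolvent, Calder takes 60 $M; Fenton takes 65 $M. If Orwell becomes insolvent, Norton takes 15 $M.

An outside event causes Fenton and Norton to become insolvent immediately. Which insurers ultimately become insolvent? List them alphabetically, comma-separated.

Calder, Fenton, Hale, Norton

Round 1 — Fenton, Norton become insolvent (initial).
  Calder: +60+60 → 120 ≥ 120
Round 2 — Calder becomes insolvent.
  Hale: +90 → 90 ≥ 80
  Morley: +70 → 70 < 80
  Orwell: +60 → 60 < 110
Round 3 — Hale becomes insolvent.
  Orwell: +20 → 80 < 110
No further insolvencies.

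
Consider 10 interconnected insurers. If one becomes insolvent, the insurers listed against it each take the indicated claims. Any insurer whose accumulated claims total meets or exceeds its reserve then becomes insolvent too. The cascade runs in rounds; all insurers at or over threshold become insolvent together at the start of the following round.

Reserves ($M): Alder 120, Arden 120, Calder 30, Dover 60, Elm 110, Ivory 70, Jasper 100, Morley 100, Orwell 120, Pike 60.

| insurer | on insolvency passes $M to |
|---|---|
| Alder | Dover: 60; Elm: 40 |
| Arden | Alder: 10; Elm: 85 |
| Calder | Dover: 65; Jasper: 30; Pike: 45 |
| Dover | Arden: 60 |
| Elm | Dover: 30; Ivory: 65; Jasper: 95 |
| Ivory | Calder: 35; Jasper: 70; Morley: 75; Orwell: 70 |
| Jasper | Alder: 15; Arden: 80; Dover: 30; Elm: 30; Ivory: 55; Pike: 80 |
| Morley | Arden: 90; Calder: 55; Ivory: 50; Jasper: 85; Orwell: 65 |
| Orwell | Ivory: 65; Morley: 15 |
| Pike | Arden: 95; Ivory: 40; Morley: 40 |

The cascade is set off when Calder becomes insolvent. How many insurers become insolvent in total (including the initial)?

Round 1 — Calder becomes insolvent (initial).
  Dover: +65 → 65 ≥ 60
  Jasper: +30 → 30 < 100
  Pike: +45 → 45 < 60
Round 2 — Dover becomes insolvent.
  Arden: +60 → 60 < 120
No further insolvencies.

2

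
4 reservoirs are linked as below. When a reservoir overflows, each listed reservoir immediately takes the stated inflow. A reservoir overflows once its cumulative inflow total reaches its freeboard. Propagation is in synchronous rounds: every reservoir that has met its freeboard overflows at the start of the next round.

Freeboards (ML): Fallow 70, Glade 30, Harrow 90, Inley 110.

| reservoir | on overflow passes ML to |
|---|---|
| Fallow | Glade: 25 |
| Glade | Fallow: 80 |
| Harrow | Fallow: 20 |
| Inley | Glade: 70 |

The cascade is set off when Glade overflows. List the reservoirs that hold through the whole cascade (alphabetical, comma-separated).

Round 1 — Glade overflows (initial).
  Fallow: +80 → 80 ≥ 70
Round 2 — Fallow overflows.
No further overflows.

Harrow, Inley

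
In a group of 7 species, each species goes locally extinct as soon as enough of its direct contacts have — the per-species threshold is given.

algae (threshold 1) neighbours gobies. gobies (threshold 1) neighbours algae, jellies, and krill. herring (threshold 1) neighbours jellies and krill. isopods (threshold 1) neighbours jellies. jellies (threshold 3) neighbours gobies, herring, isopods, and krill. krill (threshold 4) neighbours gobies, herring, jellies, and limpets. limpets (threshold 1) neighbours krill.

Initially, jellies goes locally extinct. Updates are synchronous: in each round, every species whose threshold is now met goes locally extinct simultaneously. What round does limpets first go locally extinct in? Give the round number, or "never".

never

Round 1 — jellies goes locally extinct (initial).
Round 2 — checking thresholds:
  gobies: 1 of 3 neighbours ≥ 1, goes locally extinct.
  herring: 1 of 2 neighbours ≥ 1, goes locally extinct.
  isopods: 1 of 1 neighbours ≥ 1, goes locally extinct.
  krill: 1 of 4 neighbours < 4, below threshold.
Round 3 — checking thresholds:
  algae: 1 of 1 neighbours ≥ 1, goes locally extinct.
  krill: 3 of 4 neighbours < 4, below threshold.
Round 4 — no new extinctions; cascade stops.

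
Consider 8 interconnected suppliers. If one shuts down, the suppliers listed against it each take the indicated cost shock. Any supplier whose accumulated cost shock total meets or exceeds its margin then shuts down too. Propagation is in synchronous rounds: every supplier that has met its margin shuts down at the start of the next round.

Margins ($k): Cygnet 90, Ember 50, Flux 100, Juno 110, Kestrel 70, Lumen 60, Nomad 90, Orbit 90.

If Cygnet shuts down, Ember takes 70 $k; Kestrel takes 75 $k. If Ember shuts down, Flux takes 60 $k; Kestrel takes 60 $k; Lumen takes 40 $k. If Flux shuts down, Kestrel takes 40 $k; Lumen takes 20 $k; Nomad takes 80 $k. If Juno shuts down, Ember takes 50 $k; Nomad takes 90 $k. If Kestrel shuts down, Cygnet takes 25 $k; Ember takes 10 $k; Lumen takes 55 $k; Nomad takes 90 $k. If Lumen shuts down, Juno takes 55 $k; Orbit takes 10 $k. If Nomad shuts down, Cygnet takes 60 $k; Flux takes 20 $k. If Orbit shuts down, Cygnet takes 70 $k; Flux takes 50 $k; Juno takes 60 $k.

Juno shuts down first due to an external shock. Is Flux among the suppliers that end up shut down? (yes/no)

no

Round 1 — Juno shuts down (initial).
  Ember: +50 → 50 ≥ 50
  Nomad: +90 → 90 ≥ 90
Round 2 — Ember, Nomad shut down.
  Cygnet: +60 → 60 < 90
  Flux: +60+20 → 80 < 100
  Kestrel: +60 → 60 < 70
  Lumen: +40 → 40 < 60
No further shutdowns.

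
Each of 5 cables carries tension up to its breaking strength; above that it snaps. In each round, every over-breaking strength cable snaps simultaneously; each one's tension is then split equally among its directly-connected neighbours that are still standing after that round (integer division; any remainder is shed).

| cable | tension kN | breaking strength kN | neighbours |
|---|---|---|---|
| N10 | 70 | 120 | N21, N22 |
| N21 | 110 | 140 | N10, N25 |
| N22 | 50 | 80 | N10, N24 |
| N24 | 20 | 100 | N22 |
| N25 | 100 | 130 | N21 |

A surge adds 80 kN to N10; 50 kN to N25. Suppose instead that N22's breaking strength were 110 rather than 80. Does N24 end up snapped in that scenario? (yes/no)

With N22's breaking strength at 110:
Round 1 — N10 at 150 > 120; N25 at 150 > 130. N10, N25 snap.
  N10 sheds 150 kN to N21, N22: 75 each.
    N21: 110+75 = 185 > 140
    N22: 50+75 = 125 > 110
  N25 sheds 150 kN to N21: 150 each.
    N21: 185+150 = 335 > 140
Round 2 — N21, N22 snap.
  N21 sheds 335 kN: no online neighbours, lost.
  N22 sheds 125 kN to N24: 125 each.
    N24: 20+125 = 145 > 100
Round 3 — N24 snaps.
  N24 sheds 145 kN: no online neighbours, lost.
No further breaks.

yes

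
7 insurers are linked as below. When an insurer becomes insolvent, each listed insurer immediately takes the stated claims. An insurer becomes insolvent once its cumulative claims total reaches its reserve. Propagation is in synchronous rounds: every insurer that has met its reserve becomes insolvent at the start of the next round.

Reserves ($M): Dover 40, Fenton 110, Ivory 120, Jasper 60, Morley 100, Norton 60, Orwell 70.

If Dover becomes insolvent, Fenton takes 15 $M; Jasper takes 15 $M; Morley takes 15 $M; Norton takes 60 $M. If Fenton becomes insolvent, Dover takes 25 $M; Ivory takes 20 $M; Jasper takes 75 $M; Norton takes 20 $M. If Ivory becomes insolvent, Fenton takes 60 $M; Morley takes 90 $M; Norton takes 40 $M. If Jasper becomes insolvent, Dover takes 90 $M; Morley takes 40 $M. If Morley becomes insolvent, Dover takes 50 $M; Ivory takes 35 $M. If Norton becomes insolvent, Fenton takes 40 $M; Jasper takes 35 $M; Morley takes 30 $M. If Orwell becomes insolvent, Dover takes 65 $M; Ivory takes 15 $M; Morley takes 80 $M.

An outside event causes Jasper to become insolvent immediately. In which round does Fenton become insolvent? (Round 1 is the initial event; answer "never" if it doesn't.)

never

Round 1 — Jasper becomes insolvent (initial).
  Dover: +90 → 90 ≥ 40
  Morley: +40 → 40 < 100
Round 2 — Dover becomes insolvent.
  Fenton: +15 → 15 < 110
  Morley: +15 → 55 < 100
  Norton: +60 → 60 ≥ 60
Round 3 — Norton becomes insolvent.
  Fenton: +40 → 55 < 110
  Morley: +30 → 85 < 100
No further insolvencies.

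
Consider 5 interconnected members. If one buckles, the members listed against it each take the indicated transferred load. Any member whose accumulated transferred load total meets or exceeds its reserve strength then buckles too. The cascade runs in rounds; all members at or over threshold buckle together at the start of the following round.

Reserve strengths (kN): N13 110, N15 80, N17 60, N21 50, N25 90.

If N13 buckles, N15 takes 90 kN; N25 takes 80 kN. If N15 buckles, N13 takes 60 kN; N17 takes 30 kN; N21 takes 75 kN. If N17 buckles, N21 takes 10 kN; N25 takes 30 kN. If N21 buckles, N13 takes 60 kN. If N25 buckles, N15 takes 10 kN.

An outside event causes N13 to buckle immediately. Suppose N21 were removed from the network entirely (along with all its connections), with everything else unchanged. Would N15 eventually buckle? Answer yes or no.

With N21 removed:
Round 1 — N13 buckles (initial).
  N15: +90 → 90 ≥ 80
  N25: +80 → 80 < 90
Round 2 — N15 buckles.
  N17: +30 → 30 < 60
No further bucklings.

yes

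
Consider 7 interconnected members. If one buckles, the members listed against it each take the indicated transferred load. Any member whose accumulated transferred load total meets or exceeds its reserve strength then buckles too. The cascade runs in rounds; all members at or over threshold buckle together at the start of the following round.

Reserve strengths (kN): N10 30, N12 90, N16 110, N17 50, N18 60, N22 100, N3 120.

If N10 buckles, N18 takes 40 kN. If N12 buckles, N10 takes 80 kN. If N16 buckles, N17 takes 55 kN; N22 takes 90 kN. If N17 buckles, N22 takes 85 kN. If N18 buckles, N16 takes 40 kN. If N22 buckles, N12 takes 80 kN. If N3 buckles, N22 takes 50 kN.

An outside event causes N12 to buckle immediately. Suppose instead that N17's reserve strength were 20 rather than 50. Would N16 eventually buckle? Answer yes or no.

no

With N17's reserve strength at 20:
Round 1 — N12 buckles (initial).
  N10: +80 → 80 ≥ 30
Round 2 — N10 buckles.
  N18: +40 → 40 < 60
No further bucklings.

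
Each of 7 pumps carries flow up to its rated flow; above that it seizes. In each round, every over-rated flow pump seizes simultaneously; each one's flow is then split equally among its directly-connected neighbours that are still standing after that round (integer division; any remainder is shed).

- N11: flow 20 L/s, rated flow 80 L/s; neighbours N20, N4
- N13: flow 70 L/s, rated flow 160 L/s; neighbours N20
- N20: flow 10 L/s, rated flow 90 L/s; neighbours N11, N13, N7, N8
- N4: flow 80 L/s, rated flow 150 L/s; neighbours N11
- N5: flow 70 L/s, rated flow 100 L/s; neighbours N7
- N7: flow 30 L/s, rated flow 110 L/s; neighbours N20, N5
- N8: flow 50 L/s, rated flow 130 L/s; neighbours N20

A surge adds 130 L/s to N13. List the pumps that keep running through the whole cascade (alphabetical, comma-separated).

N5, N7, N8

Round 1 — N13 at 200 > 160. N13 seizes.
  N13 sheds 200 L/s to N20: 200 each.
    N20: 10+200 = 210 > 90
Round 2 — N20 seizes.
  N20 sheds 210 L/s to N11, N7, N8: 70 each.
    N11: 20+70 = 90 > 80
    N7: 30+70 = 100 ≤ 110
    N8: 50+70 = 120 ≤ 130
Round 3 — N11 seizes.
  N11 sheds 90 L/s to N4: 90 each.
    N4: 80+90 = 170 > 150
Round 4 — N4 seizes.
  N4 sheds 170 L/s: no online neighbours, lost.
No further seizures.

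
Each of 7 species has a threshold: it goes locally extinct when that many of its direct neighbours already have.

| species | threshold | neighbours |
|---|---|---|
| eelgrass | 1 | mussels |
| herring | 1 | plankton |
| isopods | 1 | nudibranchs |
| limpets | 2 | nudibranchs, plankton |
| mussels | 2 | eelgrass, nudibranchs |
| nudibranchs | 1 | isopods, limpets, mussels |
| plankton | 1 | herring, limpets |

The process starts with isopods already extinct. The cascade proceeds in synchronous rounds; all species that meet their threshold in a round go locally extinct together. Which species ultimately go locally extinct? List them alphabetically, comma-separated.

Round 1 — isopods goes locally extinct (initial).
Round 2 — checking thresholds:
  nudibranchs: 1 of 3 neighbours ≥ 1, goes locally extinct.
Round 3 — no new extinctions; cascade stops.

isopods, nudibranchs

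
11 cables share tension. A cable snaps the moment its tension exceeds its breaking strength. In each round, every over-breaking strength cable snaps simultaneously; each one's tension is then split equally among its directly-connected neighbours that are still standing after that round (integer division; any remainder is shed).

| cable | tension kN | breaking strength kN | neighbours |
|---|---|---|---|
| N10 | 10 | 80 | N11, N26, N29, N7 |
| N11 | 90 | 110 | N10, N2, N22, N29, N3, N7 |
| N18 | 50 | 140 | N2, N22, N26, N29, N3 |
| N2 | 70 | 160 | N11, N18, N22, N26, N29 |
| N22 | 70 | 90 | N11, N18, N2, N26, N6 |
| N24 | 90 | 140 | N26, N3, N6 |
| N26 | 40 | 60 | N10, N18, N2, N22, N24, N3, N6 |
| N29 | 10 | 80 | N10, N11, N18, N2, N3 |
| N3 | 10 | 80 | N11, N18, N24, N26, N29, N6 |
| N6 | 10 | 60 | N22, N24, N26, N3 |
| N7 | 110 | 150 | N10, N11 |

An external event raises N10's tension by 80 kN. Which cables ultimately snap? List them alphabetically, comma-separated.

Round 1 — N10 at 90 > 80. N10 snaps.
  N10 sheds 90 kN to N11, N26, N29, N7: 22 each (2 lost).
    N11: 90+22 = 112 > 110
    N26: 40+22 = 62 > 60
    N29: 10+22 = 32 ≤ 80
    N7: 110+22 = 132 ≤ 150
Round 2 — N11, N26 snap.
  N11 sheds 112 kN to N2, N22, N29, N3, N7: 22 each (2 lost).
    N2: 70+22 = 92 ≤ 160
    N22: 70+22 = 92 > 90
    N29: 32+22 = 54 ≤ 80
    N3: 10+22 = 32 ≤ 80
    N7: 132+22 = 154 > 150
  N26 sheds 62 kN to N18, N2, N22, N24, N3, N6: 10 each (2 lost).
    N18: 50+10 = 60 ≤ 140
    N2: 92+10 = 102 ≤ 160
    N22: 92+10 = 102 > 90
    N24: 90+10 = 100 ≤ 140
    N3: 32+10 = 42 ≤ 80
    N6: 10+10 = 20 ≤ 60
Round 3 — N22, N7 snap.
  N22 sheds 102 kN to N18, N2, N6: 34 each.
    N18: 60+34 = 94 ≤ 140
    N2: 102+34 = 136 ≤ 160
    N6: 20+34 = 54 ≤ 60
  N7 sheds 154 kN: no online neighbours, lost.
No further breaks.

N10, N11, N22, N26, N7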